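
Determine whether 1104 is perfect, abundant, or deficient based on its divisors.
abundant

Proper divisors of 1104: sum = 1 + 2 + 3 + 4 + 6 + 8 + 12 + 16 + ... + 184 + 276 + 368 + 552 (19 divisors) = 1872
Since 1872 > 1104, 1104 is abundant.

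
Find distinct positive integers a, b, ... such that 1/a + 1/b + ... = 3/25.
1/9 + 1/113 + 1/25425

Greedy algorithm:
3/25: ceiling(25/3) = 9, use 1/9
2/225: ceiling(225/2) = 113, use 1/113
1/25425: ceiling(25425/1) = 25425, use 1/25425
Result: 3/25 = 1/9 + 1/113 + 1/25425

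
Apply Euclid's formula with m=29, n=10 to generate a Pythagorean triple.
(741, 580, 941)

Euclid's formula: a = m² - n², b = 2mn, c = m² + n²
m = 29, n = 10
a = 29² - 10² = 841 - 100 = 741
b = 2 × 29 × 10 = 580
c = 29² + 10² = 841 + 100 = 941
Verification: 741² + 580² = 549081 + 336400 = 885481 = 941² ✓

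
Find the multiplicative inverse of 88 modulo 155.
37

gcd(88, 155) = 1, so the inverse exists.
Extended Euclidean algorithm on (155, 88):
155 = 1 × 88 + 67  ⟹  67 = (1)·155 + (-1)·88
88 = 1 × 67 + 21  ⟹  21 = (-1)·155 + (2)·88
67 = 3 × 21 + 4  ⟹  4 = (4)·155 + (-7)·88
21 = 5 × 4 + 1  ⟹  1 = (-21)·155 + (37)·88
So (37)·88 ≡ 1 (mod 155), i.e. 88^(-1) ≡ 37 (mod 155).
Check: 88 × 37 = 3256 ≡ 1 (mod 155)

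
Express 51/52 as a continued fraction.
[0; 1, 51]

Euclidean algorithm steps:
51 = 0 × 52 + 51
52 = 1 × 51 + 1
51 = 51 × 1 + 0
Continued fraction: [0; 1, 51]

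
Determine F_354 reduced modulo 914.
910

Matrix identity: Q^n = [[F_(n+1), F_n], [F_n, F_(n-1)]] with Q = [[1,1],[1,0]].
n = 354 = 101100010₂. Square-and-multiply, entries mod 914:
Q^1 = [[1,1],[1,0]]
Q^2 = (Q^1)² = [[2,1],[1,1]]
Q^5 = (Q^2)²·Q = [[8,5],[5,3]]
Q^11 = (Q^5)²·Q = [[144,89],[89,55]]
Q^22 = (Q^11)² = [[323,345],[345,892]]
Q^44 = (Q^22)² = [[338,563],[563,689]]
Q^88 = (Q^44)² = [[719,553],[553,166]]
Q^177 = (Q^88)²·Q = [[585,170],[170,415]]
Q^354 = (Q^177)² = [[41,910],[910,45]]
F_354 mod 914 = Q^354[0][1] = 910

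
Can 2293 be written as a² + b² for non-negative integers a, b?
23² + 42² (a=23, b=42)

Factorization: 2293 = 2293
By Fermat: n is sum of two squares iff every prime p ≡ 3 (mod 4) appears to even power.
All primes ≡ 3 (mod 4) appear to even power.
Search a = 0, 1, 2, … for 2293 - a² a perfect square: first hit at a = 23: 2293 - 529 = 1764 = 42².
2293 = 23² + 42² = 529 + 1764 ✓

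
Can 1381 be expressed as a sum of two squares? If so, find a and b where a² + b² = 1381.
15² + 34² (a=15, b=34)

Factorization: 1381 = 1381
By Fermat: n is sum of two squares iff every prime p ≡ 3 (mod 4) appears to even power.
All primes ≡ 3 (mod 4) appear to even power.
Search a = 0, 1, 2, … for 1381 - a² a perfect square: first hit at a = 15: 1381 - 225 = 1156 = 34².
1381 = 15² + 34² = 225 + 1156 ✓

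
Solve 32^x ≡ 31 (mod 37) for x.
9

Baby-step giant-step with step n = ⌈√37⌉ = 7.
Baby steps 32^j mod 37 (j:value) for j=0..6: 0:1, 1:32, 2:25, 3:23, 4:33, 5:20, 6:11.
Giant-step multiplier: 32^(-7) ≡ 32^(36-7) = 32^29 ≡ 2 (mod 37).
Giant steps γ_i = 31·2^i mod 37: γ_0=31, γ_1=25 (in table at j=2).
x = i·n + j = 1·7 + 2 = 9.
Check: 32^9 ≡ 31 (mod 37).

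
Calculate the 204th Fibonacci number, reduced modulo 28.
4

Matrix identity: Q^n = [[F_(n+1), F_n], [F_n, F_(n-1)]] with Q = [[1,1],[1,0]].
n = 204 = 11001100₂. Square-and-multiply, entries mod 28:
Q^1 = [[1,1],[1,0]]
Q^3 = (Q^1)²·Q = [[3,2],[2,1]]
Q^6 = (Q^3)² = [[13,8],[8,5]]
Q^12 = (Q^6)² = [[9,4],[4,5]]
Q^25 = (Q^12)²·Q = [[13,13],[13,0]]
Q^51 = (Q^25)²·Q = [[3,2],[2,1]]
Q^102 = (Q^51)² = [[13,8],[8,5]]
Q^204 = (Q^102)² = [[9,4],[4,5]]
F_204 mod 28 = Q^204[0][1] = 4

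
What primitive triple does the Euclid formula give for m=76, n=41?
(4095, 6232, 7457)

Euclid's formula: a = m² - n², b = 2mn, c = m² + n²
m = 76, n = 41
a = 76² - 41² = 5776 - 1681 = 4095
b = 2 × 76 × 41 = 6232
c = 76² + 41² = 5776 + 1681 = 7457
Verification: 4095² + 6232² = 16769025 + 38837824 = 55606849 = 7457² ✓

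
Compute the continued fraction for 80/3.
[26; 1, 2]

Euclidean algorithm steps:
80 = 26 × 3 + 2
3 = 1 × 2 + 1
2 = 2 × 1 + 0
Continued fraction: [26; 1, 2]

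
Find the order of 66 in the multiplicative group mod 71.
10

71 is prime, so ord(66) divides φ(71) = 70.
Divisors of 70: 1, 2, 5, 7, 10, 14, 35, 70.
Repeated squaring: 66^1 ≡ 66, 66^2 ≡ 25, 66^4 ≡ 57, 66^8 ≡ 54, 66^16 ≡ 5, 66^32 ≡ 25, 66^64 ≡ 57 (mod 71).
Test 66^d mod 71 for each divisor d in increasing order:
66^1 ≡ 66
66^2 ≡ 25
66^5 = 66^4·66^1 ≡ 70
66^7 = 66^4·66^2·66^1 ≡ 46
66^10 = 66^8·66^2 ≡ 1  ← first divisor giving 1
The order is 10.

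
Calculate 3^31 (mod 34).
23

Repeated squaring. Binary of 31 = 11111.
3^1 ≡ 3 (mod 34); 3^2 ≡ 9 (mod 34); 3^4 ≡ 13 (mod 34); 3^8 ≡ 33 (mod 34); 3^16 ≡ 1 (mod 34)
3^31 = 3^1 × 3^2 × 3^4 × 3^8 × 3^16 ≡ 23 (mod 34)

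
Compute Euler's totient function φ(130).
48

130 = 2 × 5 × 13
φ(n) = n × ∏(1 - 1/p) for each prime p dividing n
φ(130) = 130 × (1 - 1/2) × (1 - 1/5) × (1 - 1/13) = 48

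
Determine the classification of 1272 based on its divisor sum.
abundant

Proper divisors of 1272: sum = 1 + 2 + 3 + 4 + 6 + 8 + 12 + 24 + 53 + 106 + 159 + 212 + 318 + 424 + 636 = 1968
Since 1968 > 1272, 1272 is abundant.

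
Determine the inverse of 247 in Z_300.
283

gcd(247, 300) = 1, so the inverse exists.
Extended Euclidean algorithm on (300, 247):
300 = 1 × 247 + 53  ⟹  53 = (1)·300 + (-1)·247
247 = 4 × 53 + 35  ⟹  35 = (-4)·300 + (5)·247
53 = 1 × 35 + 18  ⟹  18 = (5)·300 + (-6)·247
35 = 1 × 18 + 17  ⟹  17 = (-9)·300 + (11)·247
18 = 1 × 17 + 1  ⟹  1 = (14)·300 + (-17)·247
So (-17)·247 ≡ 1 (mod 300), i.e. 247^(-1) ≡ -17 ≡ 283 (mod 300).
Check: 247 × 283 = 69901 ≡ 1 (mod 300)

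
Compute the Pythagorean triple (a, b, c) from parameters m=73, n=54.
(2413, 7884, 8245)

Euclid's formula: a = m² - n², b = 2mn, c = m² + n²
m = 73, n = 54
a = 73² - 54² = 5329 - 2916 = 2413
b = 2 × 73 × 54 = 7884
c = 73² + 54² = 5329 + 2916 = 8245
Verification: 2413² + 7884² = 5822569 + 62157456 = 67980025 = 8245² ✓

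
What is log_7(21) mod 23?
3

Baby-step giant-step with step n = ⌈√23⌉ = 5.
Baby steps 7^j mod 23 (j:value) for j=0..4: 0:1, 1:7, 2:3, 3:21, 4:9.
h = 21 is already in the table at j=3, so x = 3.
Check: 7^3 ≡ 21 (mod 23).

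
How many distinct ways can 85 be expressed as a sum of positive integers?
30167357

p(n) counts ways to write n as a sum of positive integers (order ignored).
Euler's pentagonal recurrence: p(k) = p(k-1) + p(k-2) - p(k-5) - p(k-7) + p(k-12) + p(k-15) - ... (offsets j(3j∓1)/2, signs ++--, p(0)=1, p(<0)=0).
DP table for k = 0..84: p(0)=1, p(1)=1, p(2)=2, p(3)=3, p(4)=5, p(5)=7, p(6)=11, p(7)=15, p(8)=22, p(9)=30, p(10)=42, p(11)=56, p(12)=77, p(13)=101, p(14)=135, p(15)=176, p(16)=231, p(17)=297, p(18)=385, p(19)=490, p(20)=627, p(21)=792, p(22)=1002, p(23)=1255, p(24)=1575, p(25)=1958, p(26)=2436, p(27)=3010, p(28)=3718, p(29)=4565, p(30)=5604, p(31)=6842, p(32)=8349, p(33)=10143, p(34)=12310, p(35)=14883, p(36)=17977, p(37)=21637, p(38)=26015, p(39)=31185, p(40)=37338, p(41)=44583, p(42)=53174, p(43)=63261, p(44)=75175, p(45)=89134, p(46)=105558, p(47)=124754, p(48)=147273, p(49)=173525, p(50)=204226, p(51)=239943, p(52)=281589, p(53)=329931, p(54)=386155, p(55)=451276, p(56)=526823, p(57)=614154, p(58)=715220, p(59)=831820, p(60)=966467, p(61)=1121505, p(62)=1300156, p(63)=1505499, p(64)=1741630, p(65)=2012558, p(66)=2323520, p(67)=2679689, p(68)=3087735, p(69)=3554345, p(70)=4087968, p(71)=4697205, p(72)=5392783, p(73)=6185689, p(74)=7089500, p(75)=8118264, p(76)=9289091, p(77)=10619863, p(78)=12132164, p(79)=13848650, p(80)=15796476, p(81)=18004327, p(82)=20506255, p(83)=23338469, p(84)=26543660.
Final step: p(85) = p(84) + p(83) - p(80) - p(78) + p(73) + p(70) - p(63) - p(59) + p(50) + p(45) - p(34) - p(28) + p(15) + p(8)
= 26543660 + 23338469 - 15796476 - 12132164 + 6185689 + 4087968 - 1505499 - 831820 + 204226 + 89134 - 12310 - 3718 + 176 + 22
= 30167357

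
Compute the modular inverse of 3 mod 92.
31

gcd(3, 92) = 1, so the inverse exists.
Extended Euclidean algorithm on (92, 3):
92 = 30 × 3 + 2  ⟹  2 = (1)·92 + (-30)·3
3 = 1 × 2 + 1  ⟹  1 = (-1)·92 + (31)·3
So (31)·3 ≡ 1 (mod 92), i.e. 3^(-1) ≡ 31 (mod 92).
Check: 3 × 31 = 93 ≡ 1 (mod 92)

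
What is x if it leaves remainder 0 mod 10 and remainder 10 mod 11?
10

Using Chinese Remainder Theorem:
M = 10 × 11 = 110
M1 = 11, M2 = 10
y1 = 11^(-1) mod 10 = 1
y2 = 10^(-1) mod 11 = 10
x = (0×11×1 + 10×10×10) mod 110 = 10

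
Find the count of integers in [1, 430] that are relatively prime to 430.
168

430 = 2 × 5 × 43
φ(n) = n × ∏(1 - 1/p) for each prime p dividing n
φ(430) = 430 × (1 - 1/2) × (1 - 1/5) × (1 - 1/43) = 168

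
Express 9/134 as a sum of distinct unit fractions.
1/15 + 1/2010

Greedy algorithm:
9/134: ceiling(134/9) = 15, use 1/15
1/2010: ceiling(2010/1) = 2010, use 1/2010
Result: 9/134 = 1/15 + 1/2010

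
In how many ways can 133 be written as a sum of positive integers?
7346629512

p(n) counts ways to write n as a sum of positive integers (order ignored).
Euler's pentagonal recurrence: p(k) = p(k-1) + p(k-2) - p(k-5) - p(k-7) + p(k-12) + p(k-15) - ... (offsets j(3j∓1)/2, signs ++--, p(0)=1, p(<0)=0).
DP table for k = 0..132: p(0)=1, p(1)=1, p(2)=2, p(3)=3, p(4)=5, p(5)=7, p(6)=11, p(7)=15, p(8)=22, p(9)=30, p(10)=42, p(11)=56, p(12)=77, p(13)=101, p(14)=135, p(15)=176, p(16)=231, p(17)=297, p(18)=385, p(19)=490, p(20)=627, p(21)=792, p(22)=1002, p(23)=1255, p(24)=1575, p(25)=1958, p(26)=2436, p(27)=3010, p(28)=3718, p(29)=4565, p(30)=5604, p(31)=6842, p(32)=8349, p(33)=10143, p(34)=12310, p(35)=14883, p(36)=17977, p(37)=21637, p(38)=26015, p(39)=31185, p(40)=37338, p(41)=44583, p(42)=53174, p(43)=63261, p(44)=75175, p(45)=89134, p(46)=105558, p(47)=124754, p(48)=147273, p(49)=173525, p(50)=204226, p(51)=239943, p(52)=281589, p(53)=329931, p(54)=386155, p(55)=451276, p(56)=526823, p(57)=614154, p(58)=715220, p(59)=831820, p(60)=966467, p(61)=1121505, p(62)=1300156, p(63)=1505499, p(64)=1741630, p(65)=2012558, p(66)=2323520, p(67)=2679689, p(68)=3087735, p(69)=3554345, p(70)=4087968, p(71)=4697205, p(72)=5392783, p(73)=6185689, p(74)=7089500, p(75)=8118264, p(76)=9289091, p(77)=10619863, p(78)=12132164, p(79)=13848650, p(80)=15796476, p(81)=18004327, p(82)=20506255, p(83)=23338469, p(84)=26543660, p(85)=30167357, p(86)=34262962, p(87)=38887673, p(88)=44108109, p(89)=49995925, p(90)=56634173, p(91)=64112359, p(92)=72533807, p(93)=82010177, p(94)=92669720, p(95)=104651419, p(96)=118114304, p(97)=133230930, p(98)=150198136, p(99)=169229875, p(100)=190569292, p(101)=214481126, p(102)=241265379, p(103)=271248950, p(104)=304801365, p(105)=342325709, p(106)=384276336, p(107)=431149389, p(108)=483502844, p(109)=541946240, p(110)=607163746, p(111)=679903203, p(112)=761002156, p(113)=851376628, p(114)=952050665, p(115)=1064144451, p(116)=1188908248, p(117)=1327710076, p(118)=1482074143, p(119)=1653668665, p(120)=1844349560, p(121)=2056148051, p(122)=2291320912, p(123)=2552338241, p(124)=2841940500, p(125)=3163127352, p(126)=3519222692, p(127)=3913864295, p(128)=4351078600, p(129)=4835271870, p(130)=5371315400, p(131)=5964539504, p(132)=6620830889.
Final step: p(133) = p(132) + p(131) - p(128) - p(126) + p(121) + p(118) - p(111) - p(107) + p(98) + p(93) - p(82) - p(76) + p(63) + p(56) - p(41) - p(33) + p(16) + p(7)
= 6620830889 + 5964539504 - 4351078600 - 3519222692 + 2056148051 + 1482074143 - 679903203 - 431149389 + 150198136 + 82010177 - 20506255 - 9289091 + 1505499 + 526823 - 44583 - 10143 + 231 + 15
= 7346629512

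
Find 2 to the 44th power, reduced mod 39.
22

Repeated squaring. Binary of 44 = 101100.
2^1 ≡ 2 (mod 39); 2^2 ≡ 4 (mod 39); 2^4 ≡ 16 (mod 39); 2^8 ≡ 22 (mod 39); 2^16 ≡ 16 (mod 39); 2^32 ≡ 22 (mod 39)
2^44 = 2^4 × 2^8 × 2^32 ≡ 22 (mod 39)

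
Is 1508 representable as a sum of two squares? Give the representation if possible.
8² + 38² (a=8, b=38)

Factorization: 1508 = 2^2 × 13 × 29
By Fermat: n is sum of two squares iff every prime p ≡ 3 (mod 4) appears to even power.
All primes ≡ 3 (mod 4) appear to even power.
Search a = 0, 1, 2, … for 1508 - a² a perfect square: first hit at a = 8: 1508 - 64 = 1444 = 38².
1508 = 8² + 38² = 64 + 1444 ✓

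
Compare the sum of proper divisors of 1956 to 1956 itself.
abundant

Proper divisors of 1956: sum = 1 + 2 + 3 + 4 + 6 + 12 + 163 + 326 + 489 + 652 + 978 = 2636
Since 2636 > 1956, 1956 is abundant.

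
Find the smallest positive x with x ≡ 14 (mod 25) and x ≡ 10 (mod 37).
639

Using Chinese Remainder Theorem:
M = 25 × 37 = 925
M1 = 37, M2 = 25
y1 = 37^(-1) mod 25 = 23
y2 = 25^(-1) mod 37 = 3
x = (14×37×23 + 10×25×3) mod 925 = 639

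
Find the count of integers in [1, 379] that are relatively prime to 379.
378

379 = 379
φ(n) = n × ∏(1 - 1/p) for each prime p dividing n
φ(379) = 379 × (1 - 1/379) = 378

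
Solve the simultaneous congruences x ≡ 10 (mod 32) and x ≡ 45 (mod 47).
938

Using Chinese Remainder Theorem:
M = 32 × 47 = 1504
M1 = 47, M2 = 32
y1 = 47^(-1) mod 32 = 15
y2 = 32^(-1) mod 47 = 25
x = (10×47×15 + 45×32×25) mod 1504 = 938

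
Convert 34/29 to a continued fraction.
[1; 5, 1, 4]

Euclidean algorithm steps:
34 = 1 × 29 + 5
29 = 5 × 5 + 4
5 = 1 × 4 + 1
4 = 4 × 1 + 0
Continued fraction: [1; 5, 1, 4]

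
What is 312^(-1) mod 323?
88

gcd(312, 323) = 1, so the inverse exists.
Extended Euclidean algorithm on (323, 312):
323 = 1 × 312 + 11  ⟹  11 = (1)·323 + (-1)·312
312 = 28 × 11 + 4  ⟹  4 = (-28)·323 + (29)·312
11 = 2 × 4 + 3  ⟹  3 = (57)·323 + (-59)·312
4 = 1 × 3 + 1  ⟹  1 = (-85)·323 + (88)·312
So (88)·312 ≡ 1 (mod 323), i.e. 312^(-1) ≡ 88 (mod 323).
Check: 312 × 88 = 27456 ≡ 1 (mod 323)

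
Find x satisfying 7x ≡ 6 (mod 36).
x ≡ 6 (mod 36)

gcd(7, 36) = 1, which divides 6, so solutions exist.
Find 7^(-1) mod 36 by the extended Euclidean algorithm:
36 = 5 × 7 + 1  ⟹  1 = (1)·36 + (-5)·7
So (-5)·7 ≡ 1 (mod 36), i.e. 7^(-1) ≡ -5 ≡ 31 (mod 36).
x ≡ 31 × 6 = 186 ≡ 6 (mod 36).
Check: 7 × 6 = 42 ≡ 6 (mod 36).
Unique solution: x ≡ 6 (mod 36)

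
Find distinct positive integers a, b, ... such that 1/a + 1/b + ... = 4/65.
1/17 + 1/369 + 1/203873 + 1/83128196385

Greedy algorithm:
4/65: ceiling(65/4) = 17, use 1/17
3/1105: ceiling(1105/3) = 369, use 1/369
2/407745: ceiling(407745/2) = 203873, use 1/203873
1/83128196385: ceiling(83128196385/1) = 83128196385, use 1/83128196385
Result: 4/65 = 1/17 + 1/369 + 1/203873 + 1/83128196385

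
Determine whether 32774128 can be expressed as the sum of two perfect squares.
Not possible

Factorization: 32774128 = 2^4 × 127^3
By Fermat: n is sum of two squares iff every prime p ≡ 3 (mod 4) appears to even power.
Prime(s) ≡ 3 (mod 4) with odd exponent: [(127, 3)]
Therefore 32774128 cannot be expressed as a² + b².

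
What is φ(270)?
72

270 = 2 × 3^3 × 5
φ(n) = n × ∏(1 - 1/p) for each prime p dividing n
φ(270) = 270 × (1 - 1/2) × (1 - 1/3) × (1 - 1/5) = 72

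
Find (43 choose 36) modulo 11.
10

Using Lucas' theorem:
Write n=43 and k=36 in base 11:
n in base 11: [3, 10]
k in base 11: [3, 3]
C(43,36) mod 11 = ∏ C(n_i, k_i) mod 11
Digit binomials (mod 11): C(3,3) = 1; C(10,3) = 120 ≡ 10
Product: 1 × 10 = 10 ≡ 10 (mod 11)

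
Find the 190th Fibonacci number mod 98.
27

Matrix identity: Q^n = [[F_(n+1), F_n], [F_n, F_(n-1)]] with Q = [[1,1],[1,0]].
n = 190 = 10111110₂. Square-and-multiply, entries mod 98:
Q^1 = [[1,1],[1,0]]
Q^2 = (Q^1)² = [[2,1],[1,1]]
Q^5 = (Q^2)²·Q = [[8,5],[5,3]]
Q^11 = (Q^5)²·Q = [[46,89],[89,55]]
Q^23 = (Q^11)²·Q = [[14,41],[41,71]]
Q^47 = (Q^23)²·Q = [[70,15],[15,55]]
Q^95 = (Q^47)²·Q = [[42,29],[29,13]]
Q^190 = (Q^95)² = [[57,27],[27,30]]
F_190 mod 98 = Q^190[0][1] = 27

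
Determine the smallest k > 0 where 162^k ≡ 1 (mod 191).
95

191 is prime, so ord(162) divides φ(191) = 190.
Divisors of 190: 1, 2, 5, 10, 19, 38, 95, 190.
Repeated squaring: 162^1 ≡ 162, 162^2 ≡ 77, 162^4 ≡ 8, 162^8 ≡ 64, 162^16 ≡ 85, 162^32 ≡ 158, 162^64 ≡ 134, 162^128 ≡ 2 (mod 191).
Test 162^d mod 191 for each divisor d in increasing order:
162^1 ≡ 162
162^2 ≡ 77
162^5 = 162^4·162^1 ≡ 150
162^10 = 162^8·162^2 ≡ 153
162^19 = 162^16·162^2·162^1 ≡ 49
162^38 = 162^32·162^4·162^2 ≡ 109
162^95 = 162^64·162^16·162^8·162^4·162^2·162^1 ≡ 1  ← first divisor giving 1
The order is 95.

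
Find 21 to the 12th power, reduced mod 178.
91

Repeated squaring. Binary of 12 = 1100.
21^1 ≡ 21 (mod 178); 21^2 ≡ 85 (mod 178); 21^4 ≡ 105 (mod 178); 21^8 ≡ 167 (mod 178)
21^12 = 21^4 × 21^8 ≡ 91 (mod 178)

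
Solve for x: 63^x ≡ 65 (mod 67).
50

Baby-step giant-step with step n = ⌈√67⌉ = 9.
Baby steps 63^j mod 67 (j:value) for j=0..8: 0:1, 1:63, 2:16, 3:3, 4:55, 5:48, 6:9, 7:31, 8:10.
Giant-step multiplier: 63^(-9) ≡ 63^(66-9) = 63^57 ≡ 5 (mod 67).
Giant steps γ_i = 65·5^i mod 67: γ_0=65, γ_1=57, γ_2=17, γ_3=18, γ_4=23, γ_5=48 (in table at j=5).
x = i·n + j = 5·9 + 5 = 50.
Check: 63^50 ≡ 65 (mod 67).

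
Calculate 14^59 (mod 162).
146

Repeated squaring. Binary of 59 = 111011.
14^1 ≡ 14 (mod 162); 14^2 ≡ 34 (mod 162); 14^4 ≡ 22 (mod 162); 14^8 ≡ 160 (mod 162); 14^16 ≡ 4 (mod 162); 14^32 ≡ 16 (mod 162)
14^59 = 14^1 × 14^2 × 14^8 × 14^16 × 14^32 ≡ 146 (mod 162)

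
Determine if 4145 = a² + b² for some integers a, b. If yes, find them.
7² + 64² (a=7, b=64)

Factorization: 4145 = 5 × 829
By Fermat: n is sum of two squares iff every prime p ≡ 3 (mod 4) appears to even power.
All primes ≡ 3 (mod 4) appear to even power.
Search a = 0, 1, 2, … for 4145 - a² a perfect square: first hit at a = 7: 4145 - 49 = 4096 = 64².
4145 = 7² + 64² = 49 + 4096 ✓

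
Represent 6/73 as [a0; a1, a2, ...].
[0; 12, 6]

Euclidean algorithm steps:
6 = 0 × 73 + 6
73 = 12 × 6 + 1
6 = 6 × 1 + 0
Continued fraction: [0; 12, 6]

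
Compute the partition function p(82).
20506255

p(n) counts ways to write n as a sum of positive integers (order ignored).
Euler's pentagonal recurrence: p(k) = p(k-1) + p(k-2) - p(k-5) - p(k-7) + p(k-12) + p(k-15) - ... (offsets j(3j∓1)/2, signs ++--, p(0)=1, p(<0)=0).
DP table for k = 0..81: p(0)=1, p(1)=1, p(2)=2, p(3)=3, p(4)=5, p(5)=7, p(6)=11, p(7)=15, p(8)=22, p(9)=30, p(10)=42, p(11)=56, p(12)=77, p(13)=101, p(14)=135, p(15)=176, p(16)=231, p(17)=297, p(18)=385, p(19)=490, p(20)=627, p(21)=792, p(22)=1002, p(23)=1255, p(24)=1575, p(25)=1958, p(26)=2436, p(27)=3010, p(28)=3718, p(29)=4565, p(30)=5604, p(31)=6842, p(32)=8349, p(33)=10143, p(34)=12310, p(35)=14883, p(36)=17977, p(37)=21637, p(38)=26015, p(39)=31185, p(40)=37338, p(41)=44583, p(42)=53174, p(43)=63261, p(44)=75175, p(45)=89134, p(46)=105558, p(47)=124754, p(48)=147273, p(49)=173525, p(50)=204226, p(51)=239943, p(52)=281589, p(53)=329931, p(54)=386155, p(55)=451276, p(56)=526823, p(57)=614154, p(58)=715220, p(59)=831820, p(60)=966467, p(61)=1121505, p(62)=1300156, p(63)=1505499, p(64)=1741630, p(65)=2012558, p(66)=2323520, p(67)=2679689, p(68)=3087735, p(69)=3554345, p(70)=4087968, p(71)=4697205, p(72)=5392783, p(73)=6185689, p(74)=7089500, p(75)=8118264, p(76)=9289091, p(77)=10619863, p(78)=12132164, p(79)=13848650, p(80)=15796476, p(81)=18004327.
Final step: p(82) = p(81) + p(80) - p(77) - p(75) + p(70) + p(67) - p(60) - p(56) + p(47) + p(42) - p(31) - p(25) + p(12) + p(5)
= 18004327 + 15796476 - 10619863 - 8118264 + 4087968 + 2679689 - 966467 - 526823 + 124754 + 53174 - 6842 - 1958 + 77 + 7
= 20506255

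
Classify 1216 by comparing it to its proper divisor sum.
abundant

Proper divisors of 1216: sum = 1 + 2 + 4 + 8 + 16 + 19 + 32 + 38 + 64 + 76 + 152 + 304 + 608 = 1324
Since 1324 > 1216, 1216 is abundant.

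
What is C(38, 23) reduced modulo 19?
0

Using Lucas' theorem:
Write n=38 and k=23 in base 19:
n in base 19: [2, 0]
k in base 19: [1, 4]
C(38,23) mod 19 = ∏ C(n_i, k_i) mod 19
Digit binomials (mod 19): C(2,1) = 2; C(0,4) = 0 (k_i > n_i)
Product: 2 × 0 = 0 ≡ 0 (mod 19)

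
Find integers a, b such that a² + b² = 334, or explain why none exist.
Not possible

Factorization: 334 = 2 × 167
By Fermat: n is sum of two squares iff every prime p ≡ 3 (mod 4) appears to even power.
Prime(s) ≡ 3 (mod 4) with odd exponent: [(167, 1)]
Therefore 334 cannot be expressed as a² + b².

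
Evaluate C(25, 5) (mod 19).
6

Using Lucas' theorem:
Write n=25 and k=5 in base 19:
n in base 19: [1, 6]
k in base 19: [0, 5]
C(25,5) mod 19 = ∏ C(n_i, k_i) mod 19
Digit binomials (mod 19): C(1,0) = 1; C(6,5) = 6
Product: 1 × 6 = 6 ≡ 6 (mod 19)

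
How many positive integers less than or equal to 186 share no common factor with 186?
60

186 = 2 × 3 × 31
φ(n) = n × ∏(1 - 1/p) for each prime p dividing n
φ(186) = 186 × (1 - 1/2) × (1 - 1/3) × (1 - 1/31) = 60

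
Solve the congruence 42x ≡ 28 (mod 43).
x ≡ 15 (mod 43)

gcd(42, 43) = 1, which divides 28, so solutions exist.
Find 42^(-1) mod 43 by the extended Euclidean algorithm:
43 = 1 × 42 + 1  ⟹  1 = (1)·43 + (-1)·42
So (-1)·42 ≡ 1 (mod 43), i.e. 42^(-1) ≡ -1 ≡ 42 (mod 43).
x ≡ 42 × 28 = 1176 ≡ 15 (mod 43).
Check: 42 × 15 = 630 ≡ 28 (mod 43).
Unique solution: x ≡ 15 (mod 43)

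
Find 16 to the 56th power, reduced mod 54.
40

Repeated squaring. Binary of 56 = 111000.
16^1 ≡ 16 (mod 54); 16^2 ≡ 40 (mod 54); 16^4 ≡ 34 (mod 54); 16^8 ≡ 22 (mod 54); 16^16 ≡ 52 (mod 54); 16^32 ≡ 4 (mod 54)
16^56 = 16^8 × 16^16 × 16^32 ≡ 40 (mod 54)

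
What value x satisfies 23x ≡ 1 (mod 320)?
167

gcd(23, 320) = 1, so the inverse exists.
Extended Euclidean algorithm on (320, 23):
320 = 13 × 23 + 21  ⟹  21 = (1)·320 + (-13)·23
23 = 1 × 21 + 2  ⟹  2 = (-1)·320 + (14)·23
21 = 10 × 2 + 1  ⟹  1 = (11)·320 + (-153)·23
So (-153)·23 ≡ 1 (mod 320), i.e. 23^(-1) ≡ -153 ≡ 167 (mod 320).
Check: 23 × 167 = 3841 ≡ 1 (mod 320)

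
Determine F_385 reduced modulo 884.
429

Matrix identity: Q^n = [[F_(n+1), F_n], [F_n, F_(n-1)]] with Q = [[1,1],[1,0]].
n = 385 = 110000001₂. Square-and-multiply, entries mod 884:
Q^1 = [[1,1],[1,0]]
Q^3 = (Q^1)²·Q = [[3,2],[2,1]]
Q^6 = (Q^3)² = [[13,8],[8,5]]
Q^12 = (Q^6)² = [[233,144],[144,89]]
Q^24 = (Q^12)² = [[769,400],[400,369]]
Q^48 = (Q^24)² = [[845,824],[824,21]]
Q^96 = (Q^48)² = [[701,196],[196,505]]
Q^192 = (Q^96)² = [[301,348],[348,837]]
Q^385 = (Q^192)²·Q = [[421,429],[429,876]]
F_385 mod 884 = Q^385[0][1] = 429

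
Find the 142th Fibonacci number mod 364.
27

Matrix identity: Q^n = [[F_(n+1), F_n], [F_n, F_(n-1)]] with Q = [[1,1],[1,0]].
n = 142 = 10001110₂. Square-and-multiply, entries mod 364:
Q^1 = [[1,1],[1,0]]
Q^2 = (Q^1)² = [[2,1],[1,1]]
Q^4 = (Q^2)² = [[5,3],[3,2]]
Q^8 = (Q^4)² = [[34,21],[21,13]]
Q^17 = (Q^8)²·Q = [[36,141],[141,259]]
Q^35 = (Q^17)²·Q = [[164,65],[65,99]]
Q^71 = (Q^35)²·Q = [[168,181],[181,351]]
Q^142 = (Q^71)² = [[197,27],[27,170]]
F_142 mod 364 = Q^142[0][1] = 27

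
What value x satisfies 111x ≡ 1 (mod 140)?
111

gcd(111, 140) = 1, so the inverse exists.
Extended Euclidean algorithm on (140, 111):
140 = 1 × 111 + 29  ⟹  29 = (1)·140 + (-1)·111
111 = 3 × 29 + 24  ⟹  24 = (-3)·140 + (4)·111
29 = 1 × 24 + 5  ⟹  5 = (4)·140 + (-5)·111
24 = 4 × 5 + 4  ⟹  4 = (-19)·140 + (24)·111
5 = 1 × 4 + 1  ⟹  1 = (23)·140 + (-29)·111
So (-29)·111 ≡ 1 (mod 140), i.e. 111^(-1) ≡ -29 ≡ 111 (mod 140).
Check: 111 × 111 = 12321 ≡ 1 (mod 140)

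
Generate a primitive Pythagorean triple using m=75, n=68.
(1001, 10200, 10249)

Euclid's formula: a = m² - n², b = 2mn, c = m² + n²
m = 75, n = 68
a = 75² - 68² = 5625 - 4624 = 1001
b = 2 × 75 × 68 = 10200
c = 75² + 68² = 5625 + 4624 = 10249
Verification: 1001² + 10200² = 1002001 + 104040000 = 105042001 = 10249² ✓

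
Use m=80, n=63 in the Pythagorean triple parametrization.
(2431, 10080, 10369)

Euclid's formula: a = m² - n², b = 2mn, c = m² + n²
m = 80, n = 63
a = 80² - 63² = 6400 - 3969 = 2431
b = 2 × 80 × 63 = 10080
c = 80² + 63² = 6400 + 3969 = 10369
Verification: 2431² + 10080² = 5909761 + 101606400 = 107516161 = 10369² ✓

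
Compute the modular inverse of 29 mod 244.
101

gcd(29, 244) = 1, so the inverse exists.
Extended Euclidean algorithm on (244, 29):
244 = 8 × 29 + 12  ⟹  12 = (1)·244 + (-8)·29
29 = 2 × 12 + 5  ⟹  5 = (-2)·244 + (17)·29
12 = 2 × 5 + 2  ⟹  2 = (5)·244 + (-42)·29
5 = 2 × 2 + 1  ⟹  1 = (-12)·244 + (101)·29
So (101)·29 ≡ 1 (mod 244), i.e. 29^(-1) ≡ 101 (mod 244).
Check: 29 × 101 = 2929 ≡ 1 (mod 244)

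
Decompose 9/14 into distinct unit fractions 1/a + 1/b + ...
1/2 + 1/7

Greedy algorithm:
9/14: ceiling(14/9) = 2, use 1/2
1/7: ceiling(7/1) = 7, use 1/7
Result: 9/14 = 1/2 + 1/7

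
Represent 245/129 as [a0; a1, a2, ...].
[1; 1, 8, 1, 12]

Euclidean algorithm steps:
245 = 1 × 129 + 116
129 = 1 × 116 + 13
116 = 8 × 13 + 12
13 = 1 × 12 + 1
12 = 12 × 1 + 0
Continued fraction: [1; 1, 8, 1, 12]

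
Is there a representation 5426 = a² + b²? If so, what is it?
49² + 55² (a=49, b=55)

Factorization: 5426 = 2 × 2713
By Fermat: n is sum of two squares iff every prime p ≡ 3 (mod 4) appears to even power.
All primes ≡ 3 (mod 4) appear to even power.
Search a = 0, 1, 2, … for 5426 - a² a perfect square: first hit at a = 49: 5426 - 2401 = 3025 = 55².
5426 = 49² + 55² = 2401 + 3025 ✓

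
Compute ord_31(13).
30

31 is prime, so ord(13) divides φ(31) = 30.
Divisors of 30: 1, 2, 3, 5, 6, 10, 15, 30.
Repeated squaring: 13^1 ≡ 13, 13^2 ≡ 14, 13^4 ≡ 10, 13^8 ≡ 7, 13^16 ≡ 18 (mod 31).
Test 13^d mod 31 for each divisor d in increasing order:
13^1 ≡ 13
13^2 ≡ 14
13^3 = 13^2·13^1 ≡ 27
13^5 = 13^4·13^1 ≡ 6
13^6 = 13^4·13^2 ≡ 16
13^10 = 13^8·13^2 ≡ 5
13^15 = 13^8·13^4·13^2·13^1 ≡ 30
13^30 = 13^16·13^8·13^4·13^2 ≡ 1  ← first divisor giving 1
The order is 30.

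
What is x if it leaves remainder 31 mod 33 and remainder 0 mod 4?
64

Using Chinese Remainder Theorem:
M = 33 × 4 = 132
M1 = 4, M2 = 33
y1 = 4^(-1) mod 33 = 25
y2 = 33^(-1) mod 4 = 1
x = (31×4×25 + 0×33×1) mod 132 = 64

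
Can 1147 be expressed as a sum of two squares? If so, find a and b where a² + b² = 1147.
Not possible

Factorization: 1147 = 31 × 37
By Fermat: n is sum of two squares iff every prime p ≡ 3 (mod 4) appears to even power.
Prime(s) ≡ 3 (mod 4) with odd exponent: [(31, 1)]
Therefore 1147 cannot be expressed as a² + b².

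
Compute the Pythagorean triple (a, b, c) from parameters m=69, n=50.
(2261, 6900, 7261)

Euclid's formula: a = m² - n², b = 2mn, c = m² + n²
m = 69, n = 50
a = 69² - 50² = 4761 - 2500 = 2261
b = 2 × 69 × 50 = 6900
c = 69² + 50² = 4761 + 2500 = 7261
Verification: 2261² + 6900² = 5112121 + 47610000 = 52722121 = 7261² ✓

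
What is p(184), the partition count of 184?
980462880430

p(n) counts ways to write n as a sum of positive integers (order ignored).
Euler's pentagonal recurrence: p(k) = p(k-1) + p(k-2) - p(k-5) - p(k-7) + p(k-12) + p(k-15) - ... (offsets j(3j∓1)/2, signs ++--, p(0)=1, p(<0)=0).
DP table for k = 0..183: p(0)=1, p(1)=1, p(2)=2, p(3)=3, p(4)=5, p(5)=7, p(6)=11, p(7)=15, p(8)=22, p(9)=30, p(10)=42, p(11)=56, p(12)=77, p(13)=101, p(14)=135, p(15)=176, p(16)=231, p(17)=297, p(18)=385, p(19)=490, p(20)=627, p(21)=792, p(22)=1002, p(23)=1255, p(24)=1575, p(25)=1958, p(26)=2436, p(27)=3010, p(28)=3718, p(29)=4565, p(30)=5604, p(31)=6842, p(32)=8349, p(33)=10143, p(34)=12310, p(35)=14883, p(36)=17977, p(37)=21637, p(38)=26015, p(39)=31185, p(40)=37338, p(41)=44583, p(42)=53174, p(43)=63261, p(44)=75175, p(45)=89134, p(46)=105558, p(47)=124754, p(48)=147273, p(49)=173525, p(50)=204226, p(51)=239943, p(52)=281589, p(53)=329931, p(54)=386155, p(55)=451276, p(56)=526823, p(57)=614154, p(58)=715220, p(59)=831820, p(60)=966467, p(61)=1121505, p(62)=1300156, p(63)=1505499, p(64)=1741630, p(65)=2012558, p(66)=2323520, p(67)=2679689, p(68)=3087735, p(69)=3554345, p(70)=4087968, p(71)=4697205, p(72)=5392783, p(73)=6185689, p(74)=7089500, p(75)=8118264, p(76)=9289091, p(77)=10619863, p(78)=12132164, p(79)=13848650, p(80)=15796476, p(81)=18004327, p(82)=20506255, p(83)=23338469, p(84)=26543660, p(85)=30167357, p(86)=34262962, p(87)=38887673, p(88)=44108109, p(89)=49995925, p(90)=56634173, p(91)=64112359, p(92)=72533807, p(93)=82010177, p(94)=92669720, p(95)=104651419, p(96)=118114304, p(97)=133230930, p(98)=150198136, p(99)=169229875, p(100)=190569292, p(101)=214481126, p(102)=241265379, p(103)=271248950, p(104)=304801365, p(105)=342325709, p(106)=384276336, p(107)=431149389, p(108)=483502844, p(109)=541946240, p(110)=607163746, p(111)=679903203, p(112)=761002156, p(113)=851376628, p(114)=952050665, p(115)=1064144451, p(116)=1188908248, p(117)=1327710076, p(118)=1482074143, p(119)=1653668665, p(120)=1844349560, p(121)=2056148051, p(122)=2291320912, p(123)=2552338241, p(124)=2841940500, p(125)=3163127352, p(126)=3519222692, p(127)=3913864295, p(128)=4351078600, p(129)=4835271870, p(130)=5371315400, p(131)=5964539504, p(132)=6620830889, p(133)=7346629512, p(134)=8149040695, p(135)=9035836076, p(136)=10015581680, p(137)=11097645016, p(138)=12292341831, p(139)=13610949895, p(140)=15065878135, p(141)=16670689208, p(142)=18440293320, p(143)=20390982757, p(144)=22540654445, p(145)=24908858009, p(146)=27517052599, p(147)=30388671978, p(148)=33549419497, p(149)=37027355200, p(150)=40853235313, p(151)=45060624582, p(152)=49686288421, p(153)=54770336324, p(154)=60356673280, p(155)=66493182097, p(156)=73232243759, p(157)=80630964769, p(158)=88751778802, p(159)=97662728555, p(160)=107438159466, p(161)=118159068427, p(162)=129913904637, p(163)=142798995930, p(164)=156919475295, p(165)=172389800255, p(166)=189334822579, p(167)=207890420102, p(168)=228204732751, p(169)=250438925115, p(170)=274768617130, p(171)=301384802048, p(172)=330495499613, p(173)=362326859895, p(174)=397125074750, p(175)=435157697830, p(176)=476715857290, p(177)=522115831195, p(178)=571701605655, p(179)=625846753120, p(180)=684957390936, p(181)=749474411781, p(182)=819876908323, p(183)=896684817527.
Final step: p(184) = p(183) + p(182) - p(179) - p(177) + p(172) + p(169) - p(162) - p(158) + p(149) + p(144) - p(133) - p(127) + p(114) + p(107) - p(92) - p(84) + p(67) + p(58) - p(39) - p(29) + p(8)
= 896684817527 + 819876908323 - 625846753120 - 522115831195 + 330495499613 + 250438925115 - 129913904637 - 88751778802 + 37027355200 + 22540654445 - 7346629512 - 3913864295 + 952050665 + 431149389 - 72533807 - 26543660 + 2679689 + 715220 - 31185 - 4565 + 22
= 980462880430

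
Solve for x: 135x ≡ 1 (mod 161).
130

gcd(135, 161) = 1, so the inverse exists.
Extended Euclidean algorithm on (161, 135):
161 = 1 × 135 + 26  ⟹  26 = (1)·161 + (-1)·135
135 = 5 × 26 + 5  ⟹  5 = (-5)·161 + (6)·135
26 = 5 × 5 + 1  ⟹  1 = (26)·161 + (-31)·135
So (-31)·135 ≡ 1 (mod 161), i.e. 135^(-1) ≡ -31 ≡ 130 (mod 161).
Check: 135 × 130 = 17550 ≡ 1 (mod 161)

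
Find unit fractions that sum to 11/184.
1/17 + 1/1043 + 1/3262504

Greedy algorithm:
11/184: ceiling(184/11) = 17, use 1/17
3/3128: ceiling(3128/3) = 1043, use 1/1043
1/3262504: ceiling(3262504/1) = 3262504, use 1/3262504
Result: 11/184 = 1/17 + 1/1043 + 1/3262504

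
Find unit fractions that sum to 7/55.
1/8 + 1/440

Greedy algorithm:
7/55: ceiling(55/7) = 8, use 1/8
1/440: ceiling(440/1) = 440, use 1/440
Result: 7/55 = 1/8 + 1/440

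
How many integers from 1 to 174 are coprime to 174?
56

174 = 2 × 3 × 29
φ(n) = n × ∏(1 - 1/p) for each prime p dividing n
φ(174) = 174 × (1 - 1/2) × (1 - 1/3) × (1 - 1/29) = 56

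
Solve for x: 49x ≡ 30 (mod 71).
x ≡ 18 (mod 71)

gcd(49, 71) = 1, which divides 30, so solutions exist.
Find 49^(-1) mod 71 by the extended Euclidean algorithm:
71 = 1 × 49 + 22  ⟹  22 = (1)·71 + (-1)·49
49 = 2 × 22 + 5  ⟹  5 = (-2)·71 + (3)·49
22 = 4 × 5 + 2  ⟹  2 = (9)·71 + (-13)·49
5 = 2 × 2 + 1  ⟹  1 = (-20)·71 + (29)·49
So (29)·49 ≡ 1 (mod 71), i.e. 49^(-1) ≡ 29 (mod 71).
x ≡ 29 × 30 = 870 ≡ 18 (mod 71).
Check: 49 × 18 = 882 ≡ 30 (mod 71).
Unique solution: x ≡ 18 (mod 71)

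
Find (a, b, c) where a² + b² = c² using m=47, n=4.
(2193, 376, 2225)

Euclid's formula: a = m² - n², b = 2mn, c = m² + n²
m = 47, n = 4
a = 47² - 4² = 2209 - 16 = 2193
b = 2 × 47 × 4 = 376
c = 47² + 4² = 2209 + 16 = 2225
Verification: 2193² + 376² = 4809249 + 141376 = 4950625 = 2225² ✓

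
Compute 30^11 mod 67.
38

Repeated squaring. Binary of 11 = 1011.
30^1 ≡ 30 (mod 67); 30^2 ≡ 29 (mod 67); 30^4 ≡ 37 (mod 67); 30^8 ≡ 29 (mod 67)
30^11 = 30^1 × 30^2 × 30^8 ≡ 38 (mod 67)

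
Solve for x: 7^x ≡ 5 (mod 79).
10

Baby-step giant-step with step n = ⌈√79⌉ = 9.
Baby steps 7^j mod 79 (j:value) for j=0..8: 0:1, 1:7, 2:49, 3:27, 4:31, 5:59, 6:18, 7:47, 8:13.
Giant-step multiplier: 7^(-9) ≡ 7^(78-9) = 7^69 ≡ 33 (mod 79).
Giant steps γ_i = 5·33^i mod 79: γ_0=5, γ_1=7 (in table at j=1).
x = i·n + j = 1·9 + 1 = 10.
Check: 7^10 ≡ 5 (mod 79).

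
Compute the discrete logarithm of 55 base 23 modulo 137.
81

Baby-step giant-step with step n = ⌈√137⌉ = 12.
Baby steps 23^j mod 137 (j:value) for j=0..11: 0:1, 1:23, 2:118, 3:111, 4:87, 5:83, 6:128, 7:67, 8:34, 9:97, 10:39, 11:75.
Giant-step multiplier: 23^(-12) ≡ 23^(136-12) = 23^124 ≡ 22 (mod 137).
Giant steps γ_i = 55·22^i mod 137: γ_0=55, γ_1=114, γ_2=42, γ_3=102, γ_4=52, γ_5=48, γ_6=97 (in table at j=9).
x = i·n + j = 6·12 + 9 = 81.
Check: 23^81 ≡ 55 (mod 137).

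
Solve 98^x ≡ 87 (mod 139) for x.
15

Baby-step giant-step with step n = ⌈√139⌉ = 12.
Baby steps 98^j mod 139 (j:value) for j=0..11: 0:1, 1:98, 2:13, 3:23, 4:30, 5:21, 6:112, 7:134, 8:66, 9:74, 10:24, 11:128.
Giant-step multiplier: 98^(-12) ≡ 98^(138-12) = 98^126 ≡ 45 (mod 139).
Giant steps γ_i = 87·45^i mod 139: γ_0=87, γ_1=23 (in table at j=3).
x = i·n + j = 1·12 + 3 = 15.
Check: 98^15 ≡ 87 (mod 139).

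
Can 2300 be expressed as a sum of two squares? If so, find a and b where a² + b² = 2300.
Not possible

Factorization: 2300 = 2^2 × 5^2 × 23
By Fermat: n is sum of two squares iff every prime p ≡ 3 (mod 4) appears to even power.
Prime(s) ≡ 3 (mod 4) with odd exponent: [(23, 1)]
Therefore 2300 cannot be expressed as a² + b².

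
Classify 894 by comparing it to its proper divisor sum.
abundant

Proper divisors of 894: sum = 1 + 2 + 3 + 6 + 149 + 298 + 447 = 906
Since 906 > 894, 894 is abundant.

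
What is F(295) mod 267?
55

Matrix identity: Q^n = [[F_(n+1), F_n], [F_n, F_(n-1)]] with Q = [[1,1],[1,0]].
n = 295 = 100100111₂. Square-and-multiply, entries mod 267:
Q^1 = [[1,1],[1,0]]
Q^2 = (Q^1)² = [[2,1],[1,1]]
Q^4 = (Q^2)² = [[5,3],[3,2]]
Q^9 = (Q^4)²·Q = [[55,34],[34,21]]
Q^18 = (Q^9)² = [[176,181],[181,262]]
Q^36 = (Q^18)² = [[191,246],[246,212]]
Q^73 = (Q^36)²·Q = [[157,76],[76,81]]
Q^147 = (Q^73)²·Q = [[186,254],[254,199]]
Q^295 = (Q^147)²·Q = [[123,55],[55,68]]
F_295 mod 267 = Q^295[0][1] = 55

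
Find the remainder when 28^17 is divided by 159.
121

Repeated squaring. Binary of 17 = 10001.
28^1 ≡ 28 (mod 159); 28^2 ≡ 148 (mod 159); 28^4 ≡ 121 (mod 159); 28^8 ≡ 13 (mod 159); 28^16 ≡ 10 (mod 159)
28^17 = 28^1 × 28^16 ≡ 121 (mod 159)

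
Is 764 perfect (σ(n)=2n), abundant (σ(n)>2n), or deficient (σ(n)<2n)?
deficient

Proper divisors of 764: sum = 1 + 2 + 4 + 191 + 382 = 580
Since 580 < 764, 764 is deficient.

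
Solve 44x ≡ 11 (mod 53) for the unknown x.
x ≡ 40 (mod 53)

gcd(44, 53) = 1, which divides 11, so solutions exist.
Find 44^(-1) mod 53 by the extended Euclidean algorithm:
53 = 1 × 44 + 9  ⟹  9 = (1)·53 + (-1)·44
44 = 4 × 9 + 8  ⟹  8 = (-4)·53 + (5)·44
9 = 1 × 8 + 1  ⟹  1 = (5)·53 + (-6)·44
So (-6)·44 ≡ 1 (mod 53), i.e. 44^(-1) ≡ -6 ≡ 47 (mod 53).
x ≡ 47 × 11 = 517 ≡ 40 (mod 53).
Check: 44 × 40 = 1760 ≡ 11 (mod 53).
Unique solution: x ≡ 40 (mod 53)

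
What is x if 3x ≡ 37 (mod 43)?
x ≡ 41 (mod 43)

gcd(3, 43) = 1, which divides 37, so solutions exist.
Find 3^(-1) mod 43 by the extended Euclidean algorithm:
43 = 14 × 3 + 1  ⟹  1 = (1)·43 + (-14)·3
So (-14)·3 ≡ 1 (mod 43), i.e. 3^(-1) ≡ -14 ≡ 29 (mod 43).
x ≡ 29 × 37 = 1073 ≡ 41 (mod 43).
Check: 3 × 41 = 123 ≡ 37 (mod 43).
Unique solution: x ≡ 41 (mod 43)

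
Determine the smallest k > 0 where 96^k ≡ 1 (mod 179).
178

179 is prime, so ord(96) divides φ(179) = 178.
Divisors of 178: 1, 2, 89, 178.
Repeated squaring: 96^1 ≡ 96, 96^2 ≡ 87, 96^4 ≡ 51, 96^8 ≡ 95, 96^16 ≡ 75, 96^32 ≡ 76, 96^64 ≡ 48, 96^128 ≡ 156 (mod 179).
Test 96^d mod 179 for each divisor d in increasing order:
96^1 ≡ 96
96^2 ≡ 87
96^89 = 96^64·96^16·96^8·96^1 ≡ 178
96^178 = 96^128·96^32·96^16·96^2 ≡ 1  ← first divisor giving 1
The order is 178.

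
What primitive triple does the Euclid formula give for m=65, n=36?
(2929, 4680, 5521)

Euclid's formula: a = m² - n², b = 2mn, c = m² + n²
m = 65, n = 36
a = 65² - 36² = 4225 - 1296 = 2929
b = 2 × 65 × 36 = 4680
c = 65² + 36² = 4225 + 1296 = 5521
Verification: 2929² + 4680² = 8579041 + 21902400 = 30481441 = 5521² ✓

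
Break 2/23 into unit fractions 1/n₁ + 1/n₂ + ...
1/12 + 1/276

Greedy algorithm:
2/23: ceiling(23/2) = 12, use 1/12
1/276: ceiling(276/1) = 276, use 1/276
Result: 2/23 = 1/12 + 1/276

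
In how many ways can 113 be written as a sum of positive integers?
851376628

p(n) counts ways to write n as a sum of positive integers (order ignored).
Euler's pentagonal recurrence: p(k) = p(k-1) + p(k-2) - p(k-5) - p(k-7) + p(k-12) + p(k-15) - ... (offsets j(3j∓1)/2, signs ++--, p(0)=1, p(<0)=0).
DP table for k = 0..112: p(0)=1, p(1)=1, p(2)=2, p(3)=3, p(4)=5, p(5)=7, p(6)=11, p(7)=15, p(8)=22, p(9)=30, p(10)=42, p(11)=56, p(12)=77, p(13)=101, p(14)=135, p(15)=176, p(16)=231, p(17)=297, p(18)=385, p(19)=490, p(20)=627, p(21)=792, p(22)=1002, p(23)=1255, p(24)=1575, p(25)=1958, p(26)=2436, p(27)=3010, p(28)=3718, p(29)=4565, p(30)=5604, p(31)=6842, p(32)=8349, p(33)=10143, p(34)=12310, p(35)=14883, p(36)=17977, p(37)=21637, p(38)=26015, p(39)=31185, p(40)=37338, p(41)=44583, p(42)=53174, p(43)=63261, p(44)=75175, p(45)=89134, p(46)=105558, p(47)=124754, p(48)=147273, p(49)=173525, p(50)=204226, p(51)=239943, p(52)=281589, p(53)=329931, p(54)=386155, p(55)=451276, p(56)=526823, p(57)=614154, p(58)=715220, p(59)=831820, p(60)=966467, p(61)=1121505, p(62)=1300156, p(63)=1505499, p(64)=1741630, p(65)=2012558, p(66)=2323520, p(67)=2679689, p(68)=3087735, p(69)=3554345, p(70)=4087968, p(71)=4697205, p(72)=5392783, p(73)=6185689, p(74)=7089500, p(75)=8118264, p(76)=9289091, p(77)=10619863, p(78)=12132164, p(79)=13848650, p(80)=15796476, p(81)=18004327, p(82)=20506255, p(83)=23338469, p(84)=26543660, p(85)=30167357, p(86)=34262962, p(87)=38887673, p(88)=44108109, p(89)=49995925, p(90)=56634173, p(91)=64112359, p(92)=72533807, p(93)=82010177, p(94)=92669720, p(95)=104651419, p(96)=118114304, p(97)=133230930, p(98)=150198136, p(99)=169229875, p(100)=190569292, p(101)=214481126, p(102)=241265379, p(103)=271248950, p(104)=304801365, p(105)=342325709, p(106)=384276336, p(107)=431149389, p(108)=483502844, p(109)=541946240, p(110)=607163746, p(111)=679903203, p(112)=761002156.
Final step: p(113) = p(112) + p(111) - p(108) - p(106) + p(101) + p(98) - p(91) - p(87) + p(78) + p(73) - p(62) - p(56) + p(43) + p(36) - p(21) - p(13)
= 761002156 + 679903203 - 483502844 - 384276336 + 214481126 + 150198136 - 64112359 - 38887673 + 12132164 + 6185689 - 1300156 - 526823 + 63261 + 17977 - 792 - 101
= 851376628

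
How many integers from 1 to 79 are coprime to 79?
78

79 = 79
φ(n) = n × ∏(1 - 1/p) for each prime p dividing n
φ(79) = 79 × (1 - 1/79) = 78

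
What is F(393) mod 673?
214

Matrix identity: Q^n = [[F_(n+1), F_n], [F_n, F_(n-1)]] with Q = [[1,1],[1,0]].
n = 393 = 110001001₂. Square-and-multiply, entries mod 673:
Q^1 = [[1,1],[1,0]]
Q^3 = (Q^1)²·Q = [[3,2],[2,1]]
Q^6 = (Q^3)² = [[13,8],[8,5]]
Q^12 = (Q^6)² = [[233,144],[144,89]]
Q^24 = (Q^12)² = [[322,604],[604,391]]
Q^49 = (Q^24)²·Q = [[24,92],[92,605]]
Q^98 = (Q^49)² = [[291,663],[663,301]]
Q^196 = (Q^98)² = [[656,137],[137,519]]
Q^393 = (Q^196)²·Q = [[342,214],[214,128]]
F_393 mod 673 = Q^393[0][1] = 214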